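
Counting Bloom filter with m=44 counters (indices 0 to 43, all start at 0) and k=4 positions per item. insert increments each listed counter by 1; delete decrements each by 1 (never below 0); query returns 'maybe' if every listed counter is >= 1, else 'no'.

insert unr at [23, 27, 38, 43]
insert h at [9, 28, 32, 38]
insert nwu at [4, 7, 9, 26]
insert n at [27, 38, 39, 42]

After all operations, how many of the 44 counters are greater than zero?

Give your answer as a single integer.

Answer: 12

Derivation:
Step 1: insert unr at [23, 27, 38, 43] -> counters=[0,0,0,0,0,0,0,0,0,0,0,0,0,0,0,0,0,0,0,0,0,0,0,1,0,0,0,1,0,0,0,0,0,0,0,0,0,0,1,0,0,0,0,1]
Step 2: insert h at [9, 28, 32, 38] -> counters=[0,0,0,0,0,0,0,0,0,1,0,0,0,0,0,0,0,0,0,0,0,0,0,1,0,0,0,1,1,0,0,0,1,0,0,0,0,0,2,0,0,0,0,1]
Step 3: insert nwu at [4, 7, 9, 26] -> counters=[0,0,0,0,1,0,0,1,0,2,0,0,0,0,0,0,0,0,0,0,0,0,0,1,0,0,1,1,1,0,0,0,1,0,0,0,0,0,2,0,0,0,0,1]
Step 4: insert n at [27, 38, 39, 42] -> counters=[0,0,0,0,1,0,0,1,0,2,0,0,0,0,0,0,0,0,0,0,0,0,0,1,0,0,1,2,1,0,0,0,1,0,0,0,0,0,3,1,0,0,1,1]
Final counters=[0,0,0,0,1,0,0,1,0,2,0,0,0,0,0,0,0,0,0,0,0,0,0,1,0,0,1,2,1,0,0,0,1,0,0,0,0,0,3,1,0,0,1,1] -> 12 nonzero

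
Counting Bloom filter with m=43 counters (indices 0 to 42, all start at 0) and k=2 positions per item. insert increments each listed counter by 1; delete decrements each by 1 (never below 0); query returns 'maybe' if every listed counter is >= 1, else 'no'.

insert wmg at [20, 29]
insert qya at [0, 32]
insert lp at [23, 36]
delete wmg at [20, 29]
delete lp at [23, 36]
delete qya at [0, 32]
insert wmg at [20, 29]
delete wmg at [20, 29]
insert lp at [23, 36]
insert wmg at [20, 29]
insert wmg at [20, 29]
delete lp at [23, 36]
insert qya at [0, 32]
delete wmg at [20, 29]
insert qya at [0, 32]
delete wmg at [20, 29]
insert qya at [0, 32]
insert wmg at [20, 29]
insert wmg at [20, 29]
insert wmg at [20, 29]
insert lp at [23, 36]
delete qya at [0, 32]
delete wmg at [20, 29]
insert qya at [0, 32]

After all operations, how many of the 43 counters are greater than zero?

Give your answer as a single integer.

Step 1: insert wmg at [20, 29] -> counters=[0,0,0,0,0,0,0,0,0,0,0,0,0,0,0,0,0,0,0,0,1,0,0,0,0,0,0,0,0,1,0,0,0,0,0,0,0,0,0,0,0,0,0]
Step 2: insert qya at [0, 32] -> counters=[1,0,0,0,0,0,0,0,0,0,0,0,0,0,0,0,0,0,0,0,1,0,0,0,0,0,0,0,0,1,0,0,1,0,0,0,0,0,0,0,0,0,0]
Step 3: insert lp at [23, 36] -> counters=[1,0,0,0,0,0,0,0,0,0,0,0,0,0,0,0,0,0,0,0,1,0,0,1,0,0,0,0,0,1,0,0,1,0,0,0,1,0,0,0,0,0,0]
Step 4: delete wmg at [20, 29] -> counters=[1,0,0,0,0,0,0,0,0,0,0,0,0,0,0,0,0,0,0,0,0,0,0,1,0,0,0,0,0,0,0,0,1,0,0,0,1,0,0,0,0,0,0]
Step 5: delete lp at [23, 36] -> counters=[1,0,0,0,0,0,0,0,0,0,0,0,0,0,0,0,0,0,0,0,0,0,0,0,0,0,0,0,0,0,0,0,1,0,0,0,0,0,0,0,0,0,0]
Step 6: delete qya at [0, 32] -> counters=[0,0,0,0,0,0,0,0,0,0,0,0,0,0,0,0,0,0,0,0,0,0,0,0,0,0,0,0,0,0,0,0,0,0,0,0,0,0,0,0,0,0,0]
Step 7: insert wmg at [20, 29] -> counters=[0,0,0,0,0,0,0,0,0,0,0,0,0,0,0,0,0,0,0,0,1,0,0,0,0,0,0,0,0,1,0,0,0,0,0,0,0,0,0,0,0,0,0]
Step 8: delete wmg at [20, 29] -> counters=[0,0,0,0,0,0,0,0,0,0,0,0,0,0,0,0,0,0,0,0,0,0,0,0,0,0,0,0,0,0,0,0,0,0,0,0,0,0,0,0,0,0,0]
Step 9: insert lp at [23, 36] -> counters=[0,0,0,0,0,0,0,0,0,0,0,0,0,0,0,0,0,0,0,0,0,0,0,1,0,0,0,0,0,0,0,0,0,0,0,0,1,0,0,0,0,0,0]
Step 10: insert wmg at [20, 29] -> counters=[0,0,0,0,0,0,0,0,0,0,0,0,0,0,0,0,0,0,0,0,1,0,0,1,0,0,0,0,0,1,0,0,0,0,0,0,1,0,0,0,0,0,0]
Step 11: insert wmg at [20, 29] -> counters=[0,0,0,0,0,0,0,0,0,0,0,0,0,0,0,0,0,0,0,0,2,0,0,1,0,0,0,0,0,2,0,0,0,0,0,0,1,0,0,0,0,0,0]
Step 12: delete lp at [23, 36] -> counters=[0,0,0,0,0,0,0,0,0,0,0,0,0,0,0,0,0,0,0,0,2,0,0,0,0,0,0,0,0,2,0,0,0,0,0,0,0,0,0,0,0,0,0]
Step 13: insert qya at [0, 32] -> counters=[1,0,0,0,0,0,0,0,0,0,0,0,0,0,0,0,0,0,0,0,2,0,0,0,0,0,0,0,0,2,0,0,1,0,0,0,0,0,0,0,0,0,0]
Step 14: delete wmg at [20, 29] -> counters=[1,0,0,0,0,0,0,0,0,0,0,0,0,0,0,0,0,0,0,0,1,0,0,0,0,0,0,0,0,1,0,0,1,0,0,0,0,0,0,0,0,0,0]
Step 15: insert qya at [0, 32] -> counters=[2,0,0,0,0,0,0,0,0,0,0,0,0,0,0,0,0,0,0,0,1,0,0,0,0,0,0,0,0,1,0,0,2,0,0,0,0,0,0,0,0,0,0]
Step 16: delete wmg at [20, 29] -> counters=[2,0,0,0,0,0,0,0,0,0,0,0,0,0,0,0,0,0,0,0,0,0,0,0,0,0,0,0,0,0,0,0,2,0,0,0,0,0,0,0,0,0,0]
Step 17: insert qya at [0, 32] -> counters=[3,0,0,0,0,0,0,0,0,0,0,0,0,0,0,0,0,0,0,0,0,0,0,0,0,0,0,0,0,0,0,0,3,0,0,0,0,0,0,0,0,0,0]
Step 18: insert wmg at [20, 29] -> counters=[3,0,0,0,0,0,0,0,0,0,0,0,0,0,0,0,0,0,0,0,1,0,0,0,0,0,0,0,0,1,0,0,3,0,0,0,0,0,0,0,0,0,0]
Step 19: insert wmg at [20, 29] -> counters=[3,0,0,0,0,0,0,0,0,0,0,0,0,0,0,0,0,0,0,0,2,0,0,0,0,0,0,0,0,2,0,0,3,0,0,0,0,0,0,0,0,0,0]
Step 20: insert wmg at [20, 29] -> counters=[3,0,0,0,0,0,0,0,0,0,0,0,0,0,0,0,0,0,0,0,3,0,0,0,0,0,0,0,0,3,0,0,3,0,0,0,0,0,0,0,0,0,0]
Step 21: insert lp at [23, 36] -> counters=[3,0,0,0,0,0,0,0,0,0,0,0,0,0,0,0,0,0,0,0,3,0,0,1,0,0,0,0,0,3,0,0,3,0,0,0,1,0,0,0,0,0,0]
Step 22: delete qya at [0, 32] -> counters=[2,0,0,0,0,0,0,0,0,0,0,0,0,0,0,0,0,0,0,0,3,0,0,1,0,0,0,0,0,3,0,0,2,0,0,0,1,0,0,0,0,0,0]
Step 23: delete wmg at [20, 29] -> counters=[2,0,0,0,0,0,0,0,0,0,0,0,0,0,0,0,0,0,0,0,2,0,0,1,0,0,0,0,0,2,0,0,2,0,0,0,1,0,0,0,0,0,0]
Step 24: insert qya at [0, 32] -> counters=[3,0,0,0,0,0,0,0,0,0,0,0,0,0,0,0,0,0,0,0,2,0,0,1,0,0,0,0,0,2,0,0,3,0,0,0,1,0,0,0,0,0,0]
Final counters=[3,0,0,0,0,0,0,0,0,0,0,0,0,0,0,0,0,0,0,0,2,0,0,1,0,0,0,0,0,2,0,0,3,0,0,0,1,0,0,0,0,0,0] -> 6 nonzero

Answer: 6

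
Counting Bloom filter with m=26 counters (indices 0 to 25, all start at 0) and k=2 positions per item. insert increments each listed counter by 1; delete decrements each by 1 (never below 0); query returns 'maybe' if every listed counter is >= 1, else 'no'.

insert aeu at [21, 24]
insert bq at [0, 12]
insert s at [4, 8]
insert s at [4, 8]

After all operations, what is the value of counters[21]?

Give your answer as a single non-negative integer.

Answer: 1

Derivation:
Step 1: insert aeu at [21, 24] -> counters=[0,0,0,0,0,0,0,0,0,0,0,0,0,0,0,0,0,0,0,0,0,1,0,0,1,0]
Step 2: insert bq at [0, 12] -> counters=[1,0,0,0,0,0,0,0,0,0,0,0,1,0,0,0,0,0,0,0,0,1,0,0,1,0]
Step 3: insert s at [4, 8] -> counters=[1,0,0,0,1,0,0,0,1,0,0,0,1,0,0,0,0,0,0,0,0,1,0,0,1,0]
Step 4: insert s at [4, 8] -> counters=[1,0,0,0,2,0,0,0,2,0,0,0,1,0,0,0,0,0,0,0,0,1,0,0,1,0]
Final counters=[1,0,0,0,2,0,0,0,2,0,0,0,1,0,0,0,0,0,0,0,0,1,0,0,1,0] -> counters[21]=1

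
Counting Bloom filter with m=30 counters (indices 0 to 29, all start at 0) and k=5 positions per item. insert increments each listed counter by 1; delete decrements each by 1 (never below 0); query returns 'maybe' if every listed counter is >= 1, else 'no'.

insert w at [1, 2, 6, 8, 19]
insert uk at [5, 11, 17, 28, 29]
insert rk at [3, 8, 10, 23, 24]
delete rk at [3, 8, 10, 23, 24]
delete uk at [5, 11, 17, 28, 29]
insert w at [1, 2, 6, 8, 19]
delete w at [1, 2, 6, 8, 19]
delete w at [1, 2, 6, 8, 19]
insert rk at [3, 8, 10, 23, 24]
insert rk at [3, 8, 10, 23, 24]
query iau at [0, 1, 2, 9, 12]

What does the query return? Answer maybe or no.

Step 1: insert w at [1, 2, 6, 8, 19] -> counters=[0,1,1,0,0,0,1,0,1,0,0,0,0,0,0,0,0,0,0,1,0,0,0,0,0,0,0,0,0,0]
Step 2: insert uk at [5, 11, 17, 28, 29] -> counters=[0,1,1,0,0,1,1,0,1,0,0,1,0,0,0,0,0,1,0,1,0,0,0,0,0,0,0,0,1,1]
Step 3: insert rk at [3, 8, 10, 23, 24] -> counters=[0,1,1,1,0,1,1,0,2,0,1,1,0,0,0,0,0,1,0,1,0,0,0,1,1,0,0,0,1,1]
Step 4: delete rk at [3, 8, 10, 23, 24] -> counters=[0,1,1,0,0,1,1,0,1,0,0,1,0,0,0,0,0,1,0,1,0,0,0,0,0,0,0,0,1,1]
Step 5: delete uk at [5, 11, 17, 28, 29] -> counters=[0,1,1,0,0,0,1,0,1,0,0,0,0,0,0,0,0,0,0,1,0,0,0,0,0,0,0,0,0,0]
Step 6: insert w at [1, 2, 6, 8, 19] -> counters=[0,2,2,0,0,0,2,0,2,0,0,0,0,0,0,0,0,0,0,2,0,0,0,0,0,0,0,0,0,0]
Step 7: delete w at [1, 2, 6, 8, 19] -> counters=[0,1,1,0,0,0,1,0,1,0,0,0,0,0,0,0,0,0,0,1,0,0,0,0,0,0,0,0,0,0]
Step 8: delete w at [1, 2, 6, 8, 19] -> counters=[0,0,0,0,0,0,0,0,0,0,0,0,0,0,0,0,0,0,0,0,0,0,0,0,0,0,0,0,0,0]
Step 9: insert rk at [3, 8, 10, 23, 24] -> counters=[0,0,0,1,0,0,0,0,1,0,1,0,0,0,0,0,0,0,0,0,0,0,0,1,1,0,0,0,0,0]
Step 10: insert rk at [3, 8, 10, 23, 24] -> counters=[0,0,0,2,0,0,0,0,2,0,2,0,0,0,0,0,0,0,0,0,0,0,0,2,2,0,0,0,0,0]
Query iau: check counters[0]=0 counters[1]=0 counters[2]=0 counters[9]=0 counters[12]=0 -> no

Answer: no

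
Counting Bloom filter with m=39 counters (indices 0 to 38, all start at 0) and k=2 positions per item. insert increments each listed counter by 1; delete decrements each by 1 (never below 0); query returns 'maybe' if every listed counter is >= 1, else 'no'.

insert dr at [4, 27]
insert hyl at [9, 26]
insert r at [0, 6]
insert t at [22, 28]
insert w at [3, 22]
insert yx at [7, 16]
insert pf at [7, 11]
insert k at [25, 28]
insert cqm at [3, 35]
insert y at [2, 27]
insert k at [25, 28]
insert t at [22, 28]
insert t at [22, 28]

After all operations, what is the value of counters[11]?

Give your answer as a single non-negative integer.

Step 1: insert dr at [4, 27] -> counters=[0,0,0,0,1,0,0,0,0,0,0,0,0,0,0,0,0,0,0,0,0,0,0,0,0,0,0,1,0,0,0,0,0,0,0,0,0,0,0]
Step 2: insert hyl at [9, 26] -> counters=[0,0,0,0,1,0,0,0,0,1,0,0,0,0,0,0,0,0,0,0,0,0,0,0,0,0,1,1,0,0,0,0,0,0,0,0,0,0,0]
Step 3: insert r at [0, 6] -> counters=[1,0,0,0,1,0,1,0,0,1,0,0,0,0,0,0,0,0,0,0,0,0,0,0,0,0,1,1,0,0,0,0,0,0,0,0,0,0,0]
Step 4: insert t at [22, 28] -> counters=[1,0,0,0,1,0,1,0,0,1,0,0,0,0,0,0,0,0,0,0,0,0,1,0,0,0,1,1,1,0,0,0,0,0,0,0,0,0,0]
Step 5: insert w at [3, 22] -> counters=[1,0,0,1,1,0,1,0,0,1,0,0,0,0,0,0,0,0,0,0,0,0,2,0,0,0,1,1,1,0,0,0,0,0,0,0,0,0,0]
Step 6: insert yx at [7, 16] -> counters=[1,0,0,1,1,0,1,1,0,1,0,0,0,0,0,0,1,0,0,0,0,0,2,0,0,0,1,1,1,0,0,0,0,0,0,0,0,0,0]
Step 7: insert pf at [7, 11] -> counters=[1,0,0,1,1,0,1,2,0,1,0,1,0,0,0,0,1,0,0,0,0,0,2,0,0,0,1,1,1,0,0,0,0,0,0,0,0,0,0]
Step 8: insert k at [25, 28] -> counters=[1,0,0,1,1,0,1,2,0,1,0,1,0,0,0,0,1,0,0,0,0,0,2,0,0,1,1,1,2,0,0,0,0,0,0,0,0,0,0]
Step 9: insert cqm at [3, 35] -> counters=[1,0,0,2,1,0,1,2,0,1,0,1,0,0,0,0,1,0,0,0,0,0,2,0,0,1,1,1,2,0,0,0,0,0,0,1,0,0,0]
Step 10: insert y at [2, 27] -> counters=[1,0,1,2,1,0,1,2,0,1,0,1,0,0,0,0,1,0,0,0,0,0,2,0,0,1,1,2,2,0,0,0,0,0,0,1,0,0,0]
Step 11: insert k at [25, 28] -> counters=[1,0,1,2,1,0,1,2,0,1,0,1,0,0,0,0,1,0,0,0,0,0,2,0,0,2,1,2,3,0,0,0,0,0,0,1,0,0,0]
Step 12: insert t at [22, 28] -> counters=[1,0,1,2,1,0,1,2,0,1,0,1,0,0,0,0,1,0,0,0,0,0,3,0,0,2,1,2,4,0,0,0,0,0,0,1,0,0,0]
Step 13: insert t at [22, 28] -> counters=[1,0,1,2,1,0,1,2,0,1,0,1,0,0,0,0,1,0,0,0,0,0,4,0,0,2,1,2,5,0,0,0,0,0,0,1,0,0,0]
Final counters=[1,0,1,2,1,0,1,2,0,1,0,1,0,0,0,0,1,0,0,0,0,0,4,0,0,2,1,2,5,0,0,0,0,0,0,1,0,0,0] -> counters[11]=1

Answer: 1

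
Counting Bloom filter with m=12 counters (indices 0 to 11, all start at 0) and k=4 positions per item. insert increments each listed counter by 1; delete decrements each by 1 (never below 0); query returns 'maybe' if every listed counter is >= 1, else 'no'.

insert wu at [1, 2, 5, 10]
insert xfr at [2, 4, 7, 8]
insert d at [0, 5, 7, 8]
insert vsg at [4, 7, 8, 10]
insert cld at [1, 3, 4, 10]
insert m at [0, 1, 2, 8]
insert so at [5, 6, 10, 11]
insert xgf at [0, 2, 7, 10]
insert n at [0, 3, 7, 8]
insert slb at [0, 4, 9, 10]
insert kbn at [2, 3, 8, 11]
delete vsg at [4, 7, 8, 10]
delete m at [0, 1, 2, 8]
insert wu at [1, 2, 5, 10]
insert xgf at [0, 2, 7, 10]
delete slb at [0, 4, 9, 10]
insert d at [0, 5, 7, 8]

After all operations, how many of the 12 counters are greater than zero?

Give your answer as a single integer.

Step 1: insert wu at [1, 2, 5, 10] -> counters=[0,1,1,0,0,1,0,0,0,0,1,0]
Step 2: insert xfr at [2, 4, 7, 8] -> counters=[0,1,2,0,1,1,0,1,1,0,1,0]
Step 3: insert d at [0, 5, 7, 8] -> counters=[1,1,2,0,1,2,0,2,2,0,1,0]
Step 4: insert vsg at [4, 7, 8, 10] -> counters=[1,1,2,0,2,2,0,3,3,0,2,0]
Step 5: insert cld at [1, 3, 4, 10] -> counters=[1,2,2,1,3,2,0,3,3,0,3,0]
Step 6: insert m at [0, 1, 2, 8] -> counters=[2,3,3,1,3,2,0,3,4,0,3,0]
Step 7: insert so at [5, 6, 10, 11] -> counters=[2,3,3,1,3,3,1,3,4,0,4,1]
Step 8: insert xgf at [0, 2, 7, 10] -> counters=[3,3,4,1,3,3,1,4,4,0,5,1]
Step 9: insert n at [0, 3, 7, 8] -> counters=[4,3,4,2,3,3,1,5,5,0,5,1]
Step 10: insert slb at [0, 4, 9, 10] -> counters=[5,3,4,2,4,3,1,5,5,1,6,1]
Step 11: insert kbn at [2, 3, 8, 11] -> counters=[5,3,5,3,4,3,1,5,6,1,6,2]
Step 12: delete vsg at [4, 7, 8, 10] -> counters=[5,3,5,3,3,3,1,4,5,1,5,2]
Step 13: delete m at [0, 1, 2, 8] -> counters=[4,2,4,3,3,3,1,4,4,1,5,2]
Step 14: insert wu at [1, 2, 5, 10] -> counters=[4,3,5,3,3,4,1,4,4,1,6,2]
Step 15: insert xgf at [0, 2, 7, 10] -> counters=[5,3,6,3,3,4,1,5,4,1,7,2]
Step 16: delete slb at [0, 4, 9, 10] -> counters=[4,3,6,3,2,4,1,5,4,0,6,2]
Step 17: insert d at [0, 5, 7, 8] -> counters=[5,3,6,3,2,5,1,6,5,0,6,2]
Final counters=[5,3,6,3,2,5,1,6,5,0,6,2] -> 11 nonzero

Answer: 11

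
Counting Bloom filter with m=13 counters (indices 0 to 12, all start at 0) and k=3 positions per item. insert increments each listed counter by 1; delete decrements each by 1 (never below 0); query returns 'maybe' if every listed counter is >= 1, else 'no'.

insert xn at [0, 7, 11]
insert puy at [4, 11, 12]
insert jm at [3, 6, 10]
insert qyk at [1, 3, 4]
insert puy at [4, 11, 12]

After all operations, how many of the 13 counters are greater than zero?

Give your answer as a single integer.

Answer: 9

Derivation:
Step 1: insert xn at [0, 7, 11] -> counters=[1,0,0,0,0,0,0,1,0,0,0,1,0]
Step 2: insert puy at [4, 11, 12] -> counters=[1,0,0,0,1,0,0,1,0,0,0,2,1]
Step 3: insert jm at [3, 6, 10] -> counters=[1,0,0,1,1,0,1,1,0,0,1,2,1]
Step 4: insert qyk at [1, 3, 4] -> counters=[1,1,0,2,2,0,1,1,0,0,1,2,1]
Step 5: insert puy at [4, 11, 12] -> counters=[1,1,0,2,3,0,1,1,0,0,1,3,2]
Final counters=[1,1,0,2,3,0,1,1,0,0,1,3,2] -> 9 nonzero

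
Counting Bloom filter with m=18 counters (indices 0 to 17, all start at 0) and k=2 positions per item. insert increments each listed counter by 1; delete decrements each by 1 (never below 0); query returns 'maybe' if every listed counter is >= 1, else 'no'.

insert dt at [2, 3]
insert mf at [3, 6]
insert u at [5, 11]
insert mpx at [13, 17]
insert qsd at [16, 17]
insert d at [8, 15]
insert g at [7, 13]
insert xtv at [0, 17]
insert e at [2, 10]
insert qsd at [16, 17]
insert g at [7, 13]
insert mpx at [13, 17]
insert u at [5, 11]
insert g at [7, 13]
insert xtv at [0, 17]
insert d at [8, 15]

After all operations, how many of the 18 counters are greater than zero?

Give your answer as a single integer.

Step 1: insert dt at [2, 3] -> counters=[0,0,1,1,0,0,0,0,0,0,0,0,0,0,0,0,0,0]
Step 2: insert mf at [3, 6] -> counters=[0,0,1,2,0,0,1,0,0,0,0,0,0,0,0,0,0,0]
Step 3: insert u at [5, 11] -> counters=[0,0,1,2,0,1,1,0,0,0,0,1,0,0,0,0,0,0]
Step 4: insert mpx at [13, 17] -> counters=[0,0,1,2,0,1,1,0,0,0,0,1,0,1,0,0,0,1]
Step 5: insert qsd at [16, 17] -> counters=[0,0,1,2,0,1,1,0,0,0,0,1,0,1,0,0,1,2]
Step 6: insert d at [8, 15] -> counters=[0,0,1,2,0,1,1,0,1,0,0,1,0,1,0,1,1,2]
Step 7: insert g at [7, 13] -> counters=[0,0,1,2,0,1,1,1,1,0,0,1,0,2,0,1,1,2]
Step 8: insert xtv at [0, 17] -> counters=[1,0,1,2,0,1,1,1,1,0,0,1,0,2,0,1,1,3]
Step 9: insert e at [2, 10] -> counters=[1,0,2,2,0,1,1,1,1,0,1,1,0,2,0,1,1,3]
Step 10: insert qsd at [16, 17] -> counters=[1,0,2,2,0,1,1,1,1,0,1,1,0,2,0,1,2,4]
Step 11: insert g at [7, 13] -> counters=[1,0,2,2,0,1,1,2,1,0,1,1,0,3,0,1,2,4]
Step 12: insert mpx at [13, 17] -> counters=[1,0,2,2,0,1,1,2,1,0,1,1,0,4,0,1,2,5]
Step 13: insert u at [5, 11] -> counters=[1,0,2,2,0,2,1,2,1,0,1,2,0,4,0,1,2,5]
Step 14: insert g at [7, 13] -> counters=[1,0,2,2,0,2,1,3,1,0,1,2,0,5,0,1,2,5]
Step 15: insert xtv at [0, 17] -> counters=[2,0,2,2,0,2,1,3,1,0,1,2,0,5,0,1,2,6]
Step 16: insert d at [8, 15] -> counters=[2,0,2,2,0,2,1,3,2,0,1,2,0,5,0,2,2,6]
Final counters=[2,0,2,2,0,2,1,3,2,0,1,2,0,5,0,2,2,6] -> 13 nonzero

Answer: 13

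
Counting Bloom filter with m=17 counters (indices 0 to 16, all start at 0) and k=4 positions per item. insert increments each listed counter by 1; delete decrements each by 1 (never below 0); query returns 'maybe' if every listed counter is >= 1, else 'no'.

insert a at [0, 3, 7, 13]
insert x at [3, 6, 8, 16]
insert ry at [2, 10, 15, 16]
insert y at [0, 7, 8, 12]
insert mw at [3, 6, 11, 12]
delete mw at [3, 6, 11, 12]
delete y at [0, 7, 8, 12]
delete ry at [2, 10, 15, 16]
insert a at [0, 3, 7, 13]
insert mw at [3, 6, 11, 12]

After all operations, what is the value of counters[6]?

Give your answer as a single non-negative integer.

Answer: 2

Derivation:
Step 1: insert a at [0, 3, 7, 13] -> counters=[1,0,0,1,0,0,0,1,0,0,0,0,0,1,0,0,0]
Step 2: insert x at [3, 6, 8, 16] -> counters=[1,0,0,2,0,0,1,1,1,0,0,0,0,1,0,0,1]
Step 3: insert ry at [2, 10, 15, 16] -> counters=[1,0,1,2,0,0,1,1,1,0,1,0,0,1,0,1,2]
Step 4: insert y at [0, 7, 8, 12] -> counters=[2,0,1,2,0,0,1,2,2,0,1,0,1,1,0,1,2]
Step 5: insert mw at [3, 6, 11, 12] -> counters=[2,0,1,3,0,0,2,2,2,0,1,1,2,1,0,1,2]
Step 6: delete mw at [3, 6, 11, 12] -> counters=[2,0,1,2,0,0,1,2,2,0,1,0,1,1,0,1,2]
Step 7: delete y at [0, 7, 8, 12] -> counters=[1,0,1,2,0,0,1,1,1,0,1,0,0,1,0,1,2]
Step 8: delete ry at [2, 10, 15, 16] -> counters=[1,0,0,2,0,0,1,1,1,0,0,0,0,1,0,0,1]
Step 9: insert a at [0, 3, 7, 13] -> counters=[2,0,0,3,0,0,1,2,1,0,0,0,0,2,0,0,1]
Step 10: insert mw at [3, 6, 11, 12] -> counters=[2,0,0,4,0,0,2,2,1,0,0,1,1,2,0,0,1]
Final counters=[2,0,0,4,0,0,2,2,1,0,0,1,1,2,0,0,1] -> counters[6]=2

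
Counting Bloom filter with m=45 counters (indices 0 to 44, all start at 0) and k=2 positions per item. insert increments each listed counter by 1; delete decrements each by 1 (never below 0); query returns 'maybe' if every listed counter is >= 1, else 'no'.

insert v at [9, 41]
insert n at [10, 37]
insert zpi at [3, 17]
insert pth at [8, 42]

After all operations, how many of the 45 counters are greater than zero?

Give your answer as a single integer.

Step 1: insert v at [9, 41] -> counters=[0,0,0,0,0,0,0,0,0,1,0,0,0,0,0,0,0,0,0,0,0,0,0,0,0,0,0,0,0,0,0,0,0,0,0,0,0,0,0,0,0,1,0,0,0]
Step 2: insert n at [10, 37] -> counters=[0,0,0,0,0,0,0,0,0,1,1,0,0,0,0,0,0,0,0,0,0,0,0,0,0,0,0,0,0,0,0,0,0,0,0,0,0,1,0,0,0,1,0,0,0]
Step 3: insert zpi at [3, 17] -> counters=[0,0,0,1,0,0,0,0,0,1,1,0,0,0,0,0,0,1,0,0,0,0,0,0,0,0,0,0,0,0,0,0,0,0,0,0,0,1,0,0,0,1,0,0,0]
Step 4: insert pth at [8, 42] -> counters=[0,0,0,1,0,0,0,0,1,1,1,0,0,0,0,0,0,1,0,0,0,0,0,0,0,0,0,0,0,0,0,0,0,0,0,0,0,1,0,0,0,1,1,0,0]
Final counters=[0,0,0,1,0,0,0,0,1,1,1,0,0,0,0,0,0,1,0,0,0,0,0,0,0,0,0,0,0,0,0,0,0,0,0,0,0,1,0,0,0,1,1,0,0] -> 8 nonzero

Answer: 8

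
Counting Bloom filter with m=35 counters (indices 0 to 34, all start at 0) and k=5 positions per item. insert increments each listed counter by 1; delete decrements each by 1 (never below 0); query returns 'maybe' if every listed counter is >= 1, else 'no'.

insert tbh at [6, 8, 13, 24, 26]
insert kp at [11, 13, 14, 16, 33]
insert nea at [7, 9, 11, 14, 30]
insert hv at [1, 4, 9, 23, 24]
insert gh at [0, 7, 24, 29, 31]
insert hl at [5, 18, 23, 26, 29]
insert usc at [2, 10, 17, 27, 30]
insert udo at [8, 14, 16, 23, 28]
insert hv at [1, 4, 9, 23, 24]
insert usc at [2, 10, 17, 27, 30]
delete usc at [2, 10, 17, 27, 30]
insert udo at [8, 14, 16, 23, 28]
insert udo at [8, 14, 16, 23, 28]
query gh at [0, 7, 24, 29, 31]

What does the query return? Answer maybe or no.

Answer: maybe

Derivation:
Step 1: insert tbh at [6, 8, 13, 24, 26] -> counters=[0,0,0,0,0,0,1,0,1,0,0,0,0,1,0,0,0,0,0,0,0,0,0,0,1,0,1,0,0,0,0,0,0,0,0]
Step 2: insert kp at [11, 13, 14, 16, 33] -> counters=[0,0,0,0,0,0,1,0,1,0,0,1,0,2,1,0,1,0,0,0,0,0,0,0,1,0,1,0,0,0,0,0,0,1,0]
Step 3: insert nea at [7, 9, 11, 14, 30] -> counters=[0,0,0,0,0,0,1,1,1,1,0,2,0,2,2,0,1,0,0,0,0,0,0,0,1,0,1,0,0,0,1,0,0,1,0]
Step 4: insert hv at [1, 4, 9, 23, 24] -> counters=[0,1,0,0,1,0,1,1,1,2,0,2,0,2,2,0,1,0,0,0,0,0,0,1,2,0,1,0,0,0,1,0,0,1,0]
Step 5: insert gh at [0, 7, 24, 29, 31] -> counters=[1,1,0,0,1,0,1,2,1,2,0,2,0,2,2,0,1,0,0,0,0,0,0,1,3,0,1,0,0,1,1,1,0,1,0]
Step 6: insert hl at [5, 18, 23, 26, 29] -> counters=[1,1,0,0,1,1,1,2,1,2,0,2,0,2,2,0,1,0,1,0,0,0,0,2,3,0,2,0,0,2,1,1,0,1,0]
Step 7: insert usc at [2, 10, 17, 27, 30] -> counters=[1,1,1,0,1,1,1,2,1,2,1,2,0,2,2,0,1,1,1,0,0,0,0,2,3,0,2,1,0,2,2,1,0,1,0]
Step 8: insert udo at [8, 14, 16, 23, 28] -> counters=[1,1,1,0,1,1,1,2,2,2,1,2,0,2,3,0,2,1,1,0,0,0,0,3,3,0,2,1,1,2,2,1,0,1,0]
Step 9: insert hv at [1, 4, 9, 23, 24] -> counters=[1,2,1,0,2,1,1,2,2,3,1,2,0,2,3,0,2,1,1,0,0,0,0,4,4,0,2,1,1,2,2,1,0,1,0]
Step 10: insert usc at [2, 10, 17, 27, 30] -> counters=[1,2,2,0,2,1,1,2,2,3,2,2,0,2,3,0,2,2,1,0,0,0,0,4,4,0,2,2,1,2,3,1,0,1,0]
Step 11: delete usc at [2, 10, 17, 27, 30] -> counters=[1,2,1,0,2,1,1,2,2,3,1,2,0,2,3,0,2,1,1,0,0,0,0,4,4,0,2,1,1,2,2,1,0,1,0]
Step 12: insert udo at [8, 14, 16, 23, 28] -> counters=[1,2,1,0,2,1,1,2,3,3,1,2,0,2,4,0,3,1,1,0,0,0,0,5,4,0,2,1,2,2,2,1,0,1,0]
Step 13: insert udo at [8, 14, 16, 23, 28] -> counters=[1,2,1,0,2,1,1,2,4,3,1,2,0,2,5,0,4,1,1,0,0,0,0,6,4,0,2,1,3,2,2,1,0,1,0]
Query gh: check counters[0]=1 counters[7]=2 counters[24]=4 counters[29]=2 counters[31]=1 -> maybe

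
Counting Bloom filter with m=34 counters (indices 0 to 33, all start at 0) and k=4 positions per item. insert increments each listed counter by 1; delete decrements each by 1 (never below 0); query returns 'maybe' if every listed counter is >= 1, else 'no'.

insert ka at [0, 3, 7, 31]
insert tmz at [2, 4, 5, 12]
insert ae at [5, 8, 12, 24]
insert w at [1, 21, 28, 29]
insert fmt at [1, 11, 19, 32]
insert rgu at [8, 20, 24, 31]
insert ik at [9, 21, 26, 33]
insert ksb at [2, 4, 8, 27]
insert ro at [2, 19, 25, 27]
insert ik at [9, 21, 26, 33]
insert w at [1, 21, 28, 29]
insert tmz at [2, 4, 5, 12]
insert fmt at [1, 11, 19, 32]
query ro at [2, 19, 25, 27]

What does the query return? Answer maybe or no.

Step 1: insert ka at [0, 3, 7, 31] -> counters=[1,0,0,1,0,0,0,1,0,0,0,0,0,0,0,0,0,0,0,0,0,0,0,0,0,0,0,0,0,0,0,1,0,0]
Step 2: insert tmz at [2, 4, 5, 12] -> counters=[1,0,1,1,1,1,0,1,0,0,0,0,1,0,0,0,0,0,0,0,0,0,0,0,0,0,0,0,0,0,0,1,0,0]
Step 3: insert ae at [5, 8, 12, 24] -> counters=[1,0,1,1,1,2,0,1,1,0,0,0,2,0,0,0,0,0,0,0,0,0,0,0,1,0,0,0,0,0,0,1,0,0]
Step 4: insert w at [1, 21, 28, 29] -> counters=[1,1,1,1,1,2,0,1,1,0,0,0,2,0,0,0,0,0,0,0,0,1,0,0,1,0,0,0,1,1,0,1,0,0]
Step 5: insert fmt at [1, 11, 19, 32] -> counters=[1,2,1,1,1,2,0,1,1,0,0,1,2,0,0,0,0,0,0,1,0,1,0,0,1,0,0,0,1,1,0,1,1,0]
Step 6: insert rgu at [8, 20, 24, 31] -> counters=[1,2,1,1,1,2,0,1,2,0,0,1,2,0,0,0,0,0,0,1,1,1,0,0,2,0,0,0,1,1,0,2,1,0]
Step 7: insert ik at [9, 21, 26, 33] -> counters=[1,2,1,1,1,2,0,1,2,1,0,1,2,0,0,0,0,0,0,1,1,2,0,0,2,0,1,0,1,1,0,2,1,1]
Step 8: insert ksb at [2, 4, 8, 27] -> counters=[1,2,2,1,2,2,0,1,3,1,0,1,2,0,0,0,0,0,0,1,1,2,0,0,2,0,1,1,1,1,0,2,1,1]
Step 9: insert ro at [2, 19, 25, 27] -> counters=[1,2,3,1,2,2,0,1,3,1,0,1,2,0,0,0,0,0,0,2,1,2,0,0,2,1,1,2,1,1,0,2,1,1]
Step 10: insert ik at [9, 21, 26, 33] -> counters=[1,2,3,1,2,2,0,1,3,2,0,1,2,0,0,0,0,0,0,2,1,3,0,0,2,1,2,2,1,1,0,2,1,2]
Step 11: insert w at [1, 21, 28, 29] -> counters=[1,3,3,1,2,2,0,1,3,2,0,1,2,0,0,0,0,0,0,2,1,4,0,0,2,1,2,2,2,2,0,2,1,2]
Step 12: insert tmz at [2, 4, 5, 12] -> counters=[1,3,4,1,3,3,0,1,3,2,0,1,3,0,0,0,0,0,0,2,1,4,0,0,2,1,2,2,2,2,0,2,1,2]
Step 13: insert fmt at [1, 11, 19, 32] -> counters=[1,4,4,1,3,3,0,1,3,2,0,2,3,0,0,0,0,0,0,3,1,4,0,0,2,1,2,2,2,2,0,2,2,2]
Query ro: check counters[2]=4 counters[19]=3 counters[25]=1 counters[27]=2 -> maybe

Answer: maybe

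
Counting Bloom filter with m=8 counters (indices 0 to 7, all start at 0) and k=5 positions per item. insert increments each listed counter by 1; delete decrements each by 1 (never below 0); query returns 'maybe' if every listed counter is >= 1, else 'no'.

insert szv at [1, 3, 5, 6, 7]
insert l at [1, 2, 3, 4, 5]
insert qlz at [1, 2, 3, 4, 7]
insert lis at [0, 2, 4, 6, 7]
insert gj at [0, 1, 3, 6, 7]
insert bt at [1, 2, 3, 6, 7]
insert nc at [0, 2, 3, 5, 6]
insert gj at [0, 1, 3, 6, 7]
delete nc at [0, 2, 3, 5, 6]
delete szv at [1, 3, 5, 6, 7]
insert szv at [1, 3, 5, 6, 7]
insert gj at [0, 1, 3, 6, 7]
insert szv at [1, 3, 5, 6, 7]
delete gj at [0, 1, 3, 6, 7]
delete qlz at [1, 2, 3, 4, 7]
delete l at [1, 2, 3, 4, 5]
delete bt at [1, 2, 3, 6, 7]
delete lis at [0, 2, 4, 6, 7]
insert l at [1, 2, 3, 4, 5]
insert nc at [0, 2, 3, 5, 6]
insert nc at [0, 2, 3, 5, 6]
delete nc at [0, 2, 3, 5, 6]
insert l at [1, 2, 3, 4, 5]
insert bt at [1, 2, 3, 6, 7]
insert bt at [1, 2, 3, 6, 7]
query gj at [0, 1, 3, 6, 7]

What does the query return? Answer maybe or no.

Step 1: insert szv at [1, 3, 5, 6, 7] -> counters=[0,1,0,1,0,1,1,1]
Step 2: insert l at [1, 2, 3, 4, 5] -> counters=[0,2,1,2,1,2,1,1]
Step 3: insert qlz at [1, 2, 3, 4, 7] -> counters=[0,3,2,3,2,2,1,2]
Step 4: insert lis at [0, 2, 4, 6, 7] -> counters=[1,3,3,3,3,2,2,3]
Step 5: insert gj at [0, 1, 3, 6, 7] -> counters=[2,4,3,4,3,2,3,4]
Step 6: insert bt at [1, 2, 3, 6, 7] -> counters=[2,5,4,5,3,2,4,5]
Step 7: insert nc at [0, 2, 3, 5, 6] -> counters=[3,5,5,6,3,3,5,5]
Step 8: insert gj at [0, 1, 3, 6, 7] -> counters=[4,6,5,7,3,3,6,6]
Step 9: delete nc at [0, 2, 3, 5, 6] -> counters=[3,6,4,6,3,2,5,6]
Step 10: delete szv at [1, 3, 5, 6, 7] -> counters=[3,5,4,5,3,1,4,5]
Step 11: insert szv at [1, 3, 5, 6, 7] -> counters=[3,6,4,6,3,2,5,6]
Step 12: insert gj at [0, 1, 3, 6, 7] -> counters=[4,7,4,7,3,2,6,7]
Step 13: insert szv at [1, 3, 5, 6, 7] -> counters=[4,8,4,8,3,3,7,8]
Step 14: delete gj at [0, 1, 3, 6, 7] -> counters=[3,7,4,7,3,3,6,7]
Step 15: delete qlz at [1, 2, 3, 4, 7] -> counters=[3,6,3,6,2,3,6,6]
Step 16: delete l at [1, 2, 3, 4, 5] -> counters=[3,5,2,5,1,2,6,6]
Step 17: delete bt at [1, 2, 3, 6, 7] -> counters=[3,4,1,4,1,2,5,5]
Step 18: delete lis at [0, 2, 4, 6, 7] -> counters=[2,4,0,4,0,2,4,4]
Step 19: insert l at [1, 2, 3, 4, 5] -> counters=[2,5,1,5,1,3,4,4]
Step 20: insert nc at [0, 2, 3, 5, 6] -> counters=[3,5,2,6,1,4,5,4]
Step 21: insert nc at [0, 2, 3, 5, 6] -> counters=[4,5,3,7,1,5,6,4]
Step 22: delete nc at [0, 2, 3, 5, 6] -> counters=[3,5,2,6,1,4,5,4]
Step 23: insert l at [1, 2, 3, 4, 5] -> counters=[3,6,3,7,2,5,5,4]
Step 24: insert bt at [1, 2, 3, 6, 7] -> counters=[3,7,4,8,2,5,6,5]
Step 25: insert bt at [1, 2, 3, 6, 7] -> counters=[3,8,5,9,2,5,7,6]
Query gj: check counters[0]=3 counters[1]=8 counters[3]=9 counters[6]=7 counters[7]=6 -> maybe

Answer: maybe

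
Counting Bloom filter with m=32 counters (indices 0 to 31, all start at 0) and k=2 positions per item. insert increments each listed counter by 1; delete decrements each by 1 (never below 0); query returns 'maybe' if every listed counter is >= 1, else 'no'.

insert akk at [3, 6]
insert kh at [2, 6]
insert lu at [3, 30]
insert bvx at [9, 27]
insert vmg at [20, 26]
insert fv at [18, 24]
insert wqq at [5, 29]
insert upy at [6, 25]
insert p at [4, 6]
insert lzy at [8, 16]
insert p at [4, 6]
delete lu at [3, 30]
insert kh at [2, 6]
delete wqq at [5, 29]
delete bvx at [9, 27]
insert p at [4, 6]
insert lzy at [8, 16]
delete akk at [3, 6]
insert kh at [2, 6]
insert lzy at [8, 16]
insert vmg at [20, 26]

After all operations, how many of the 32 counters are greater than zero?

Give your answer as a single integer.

Answer: 10

Derivation:
Step 1: insert akk at [3, 6] -> counters=[0,0,0,1,0,0,1,0,0,0,0,0,0,0,0,0,0,0,0,0,0,0,0,0,0,0,0,0,0,0,0,0]
Step 2: insert kh at [2, 6] -> counters=[0,0,1,1,0,0,2,0,0,0,0,0,0,0,0,0,0,0,0,0,0,0,0,0,0,0,0,0,0,0,0,0]
Step 3: insert lu at [3, 30] -> counters=[0,0,1,2,0,0,2,0,0,0,0,0,0,0,0,0,0,0,0,0,0,0,0,0,0,0,0,0,0,0,1,0]
Step 4: insert bvx at [9, 27] -> counters=[0,0,1,2,0,0,2,0,0,1,0,0,0,0,0,0,0,0,0,0,0,0,0,0,0,0,0,1,0,0,1,0]
Step 5: insert vmg at [20, 26] -> counters=[0,0,1,2,0,0,2,0,0,1,0,0,0,0,0,0,0,0,0,0,1,0,0,0,0,0,1,1,0,0,1,0]
Step 6: insert fv at [18, 24] -> counters=[0,0,1,2,0,0,2,0,0,1,0,0,0,0,0,0,0,0,1,0,1,0,0,0,1,0,1,1,0,0,1,0]
Step 7: insert wqq at [5, 29] -> counters=[0,0,1,2,0,1,2,0,0,1,0,0,0,0,0,0,0,0,1,0,1,0,0,0,1,0,1,1,0,1,1,0]
Step 8: insert upy at [6, 25] -> counters=[0,0,1,2,0,1,3,0,0,1,0,0,0,0,0,0,0,0,1,0,1,0,0,0,1,1,1,1,0,1,1,0]
Step 9: insert p at [4, 6] -> counters=[0,0,1,2,1,1,4,0,0,1,0,0,0,0,0,0,0,0,1,0,1,0,0,0,1,1,1,1,0,1,1,0]
Step 10: insert lzy at [8, 16] -> counters=[0,0,1,2,1,1,4,0,1,1,0,0,0,0,0,0,1,0,1,0,1,0,0,0,1,1,1,1,0,1,1,0]
Step 11: insert p at [4, 6] -> counters=[0,0,1,2,2,1,5,0,1,1,0,0,0,0,0,0,1,0,1,0,1,0,0,0,1,1,1,1,0,1,1,0]
Step 12: delete lu at [3, 30] -> counters=[0,0,1,1,2,1,5,0,1,1,0,0,0,0,0,0,1,0,1,0,1,0,0,0,1,1,1,1,0,1,0,0]
Step 13: insert kh at [2, 6] -> counters=[0,0,2,1,2,1,6,0,1,1,0,0,0,0,0,0,1,0,1,0,1,0,0,0,1,1,1,1,0,1,0,0]
Step 14: delete wqq at [5, 29] -> counters=[0,0,2,1,2,0,6,0,1,1,0,0,0,0,0,0,1,0,1,0,1,0,0,0,1,1,1,1,0,0,0,0]
Step 15: delete bvx at [9, 27] -> counters=[0,0,2,1,2,0,6,0,1,0,0,0,0,0,0,0,1,0,1,0,1,0,0,0,1,1,1,0,0,0,0,0]
Step 16: insert p at [4, 6] -> counters=[0,0,2,1,3,0,7,0,1,0,0,0,0,0,0,0,1,0,1,0,1,0,0,0,1,1,1,0,0,0,0,0]
Step 17: insert lzy at [8, 16] -> counters=[0,0,2,1,3,0,7,0,2,0,0,0,0,0,0,0,2,0,1,0,1,0,0,0,1,1,1,0,0,0,0,0]
Step 18: delete akk at [3, 6] -> counters=[0,0,2,0,3,0,6,0,2,0,0,0,0,0,0,0,2,0,1,0,1,0,0,0,1,1,1,0,0,0,0,0]
Step 19: insert kh at [2, 6] -> counters=[0,0,3,0,3,0,7,0,2,0,0,0,0,0,0,0,2,0,1,0,1,0,0,0,1,1,1,0,0,0,0,0]
Step 20: insert lzy at [8, 16] -> counters=[0,0,3,0,3,0,7,0,3,0,0,0,0,0,0,0,3,0,1,0,1,0,0,0,1,1,1,0,0,0,0,0]
Step 21: insert vmg at [20, 26] -> counters=[0,0,3,0,3,0,7,0,3,0,0,0,0,0,0,0,3,0,1,0,2,0,0,0,1,1,2,0,0,0,0,0]
Final counters=[0,0,3,0,3,0,7,0,3,0,0,0,0,0,0,0,3,0,1,0,2,0,0,0,1,1,2,0,0,0,0,0] -> 10 nonzero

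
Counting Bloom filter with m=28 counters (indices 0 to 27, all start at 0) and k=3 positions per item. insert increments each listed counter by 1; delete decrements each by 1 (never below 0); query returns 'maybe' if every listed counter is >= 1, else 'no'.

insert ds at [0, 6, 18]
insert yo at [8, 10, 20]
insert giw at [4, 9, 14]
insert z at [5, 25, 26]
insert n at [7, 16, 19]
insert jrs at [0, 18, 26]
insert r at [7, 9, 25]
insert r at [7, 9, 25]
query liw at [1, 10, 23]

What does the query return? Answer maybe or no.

Answer: no

Derivation:
Step 1: insert ds at [0, 6, 18] -> counters=[1,0,0,0,0,0,1,0,0,0,0,0,0,0,0,0,0,0,1,0,0,0,0,0,0,0,0,0]
Step 2: insert yo at [8, 10, 20] -> counters=[1,0,0,0,0,0,1,0,1,0,1,0,0,0,0,0,0,0,1,0,1,0,0,0,0,0,0,0]
Step 3: insert giw at [4, 9, 14] -> counters=[1,0,0,0,1,0,1,0,1,1,1,0,0,0,1,0,0,0,1,0,1,0,0,0,0,0,0,0]
Step 4: insert z at [5, 25, 26] -> counters=[1,0,0,0,1,1,1,0,1,1,1,0,0,0,1,0,0,0,1,0,1,0,0,0,0,1,1,0]
Step 5: insert n at [7, 16, 19] -> counters=[1,0,0,0,1,1,1,1,1,1,1,0,0,0,1,0,1,0,1,1,1,0,0,0,0,1,1,0]
Step 6: insert jrs at [0, 18, 26] -> counters=[2,0,0,0,1,1,1,1,1,1,1,0,0,0,1,0,1,0,2,1,1,0,0,0,0,1,2,0]
Step 7: insert r at [7, 9, 25] -> counters=[2,0,0,0,1,1,1,2,1,2,1,0,0,0,1,0,1,0,2,1,1,0,0,0,0,2,2,0]
Step 8: insert r at [7, 9, 25] -> counters=[2,0,0,0,1,1,1,3,1,3,1,0,0,0,1,0,1,0,2,1,1,0,0,0,0,3,2,0]
Query liw: check counters[1]=0 counters[10]=1 counters[23]=0 -> no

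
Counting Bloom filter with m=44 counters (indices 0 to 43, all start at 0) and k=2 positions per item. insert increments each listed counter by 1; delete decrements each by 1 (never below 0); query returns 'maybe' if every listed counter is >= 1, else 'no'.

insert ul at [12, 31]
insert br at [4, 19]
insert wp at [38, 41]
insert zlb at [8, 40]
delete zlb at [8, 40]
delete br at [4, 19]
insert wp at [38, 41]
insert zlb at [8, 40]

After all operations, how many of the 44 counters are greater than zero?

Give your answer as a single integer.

Step 1: insert ul at [12, 31] -> counters=[0,0,0,0,0,0,0,0,0,0,0,0,1,0,0,0,0,0,0,0,0,0,0,0,0,0,0,0,0,0,0,1,0,0,0,0,0,0,0,0,0,0,0,0]
Step 2: insert br at [4, 19] -> counters=[0,0,0,0,1,0,0,0,0,0,0,0,1,0,0,0,0,0,0,1,0,0,0,0,0,0,0,0,0,0,0,1,0,0,0,0,0,0,0,0,0,0,0,0]
Step 3: insert wp at [38, 41] -> counters=[0,0,0,0,1,0,0,0,0,0,0,0,1,0,0,0,0,0,0,1,0,0,0,0,0,0,0,0,0,0,0,1,0,0,0,0,0,0,1,0,0,1,0,0]
Step 4: insert zlb at [8, 40] -> counters=[0,0,0,0,1,0,0,0,1,0,0,0,1,0,0,0,0,0,0,1,0,0,0,0,0,0,0,0,0,0,0,1,0,0,0,0,0,0,1,0,1,1,0,0]
Step 5: delete zlb at [8, 40] -> counters=[0,0,0,0,1,0,0,0,0,0,0,0,1,0,0,0,0,0,0,1,0,0,0,0,0,0,0,0,0,0,0,1,0,0,0,0,0,0,1,0,0,1,0,0]
Step 6: delete br at [4, 19] -> counters=[0,0,0,0,0,0,0,0,0,0,0,0,1,0,0,0,0,0,0,0,0,0,0,0,0,0,0,0,0,0,0,1,0,0,0,0,0,0,1,0,0,1,0,0]
Step 7: insert wp at [38, 41] -> counters=[0,0,0,0,0,0,0,0,0,0,0,0,1,0,0,0,0,0,0,0,0,0,0,0,0,0,0,0,0,0,0,1,0,0,0,0,0,0,2,0,0,2,0,0]
Step 8: insert zlb at [8, 40] -> counters=[0,0,0,0,0,0,0,0,1,0,0,0,1,0,0,0,0,0,0,0,0,0,0,0,0,0,0,0,0,0,0,1,0,0,0,0,0,0,2,0,1,2,0,0]
Final counters=[0,0,0,0,0,0,0,0,1,0,0,0,1,0,0,0,0,0,0,0,0,0,0,0,0,0,0,0,0,0,0,1,0,0,0,0,0,0,2,0,1,2,0,0] -> 6 nonzero

Answer: 6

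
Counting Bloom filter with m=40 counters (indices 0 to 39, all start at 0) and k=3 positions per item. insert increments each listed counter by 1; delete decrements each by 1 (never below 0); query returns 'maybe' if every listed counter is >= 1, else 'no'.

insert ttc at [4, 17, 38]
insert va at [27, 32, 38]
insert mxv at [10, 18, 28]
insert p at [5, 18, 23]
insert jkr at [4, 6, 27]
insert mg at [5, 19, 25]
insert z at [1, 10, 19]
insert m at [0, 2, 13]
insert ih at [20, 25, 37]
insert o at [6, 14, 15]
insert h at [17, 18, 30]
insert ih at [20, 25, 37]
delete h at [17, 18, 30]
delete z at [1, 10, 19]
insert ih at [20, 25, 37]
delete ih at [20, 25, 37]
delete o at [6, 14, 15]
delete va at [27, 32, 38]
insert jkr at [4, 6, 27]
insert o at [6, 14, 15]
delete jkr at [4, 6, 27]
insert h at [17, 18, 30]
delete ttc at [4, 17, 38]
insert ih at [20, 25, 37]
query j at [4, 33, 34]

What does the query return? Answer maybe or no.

Answer: no

Derivation:
Step 1: insert ttc at [4, 17, 38] -> counters=[0,0,0,0,1,0,0,0,0,0,0,0,0,0,0,0,0,1,0,0,0,0,0,0,0,0,0,0,0,0,0,0,0,0,0,0,0,0,1,0]
Step 2: insert va at [27, 32, 38] -> counters=[0,0,0,0,1,0,0,0,0,0,0,0,0,0,0,0,0,1,0,0,0,0,0,0,0,0,0,1,0,0,0,0,1,0,0,0,0,0,2,0]
Step 3: insert mxv at [10, 18, 28] -> counters=[0,0,0,0,1,0,0,0,0,0,1,0,0,0,0,0,0,1,1,0,0,0,0,0,0,0,0,1,1,0,0,0,1,0,0,0,0,0,2,0]
Step 4: insert p at [5, 18, 23] -> counters=[0,0,0,0,1,1,0,0,0,0,1,0,0,0,0,0,0,1,2,0,0,0,0,1,0,0,0,1,1,0,0,0,1,0,0,0,0,0,2,0]
Step 5: insert jkr at [4, 6, 27] -> counters=[0,0,0,0,2,1,1,0,0,0,1,0,0,0,0,0,0,1,2,0,0,0,0,1,0,0,0,2,1,0,0,0,1,0,0,0,0,0,2,0]
Step 6: insert mg at [5, 19, 25] -> counters=[0,0,0,0,2,2,1,0,0,0,1,0,0,0,0,0,0,1,2,1,0,0,0,1,0,1,0,2,1,0,0,0,1,0,0,0,0,0,2,0]
Step 7: insert z at [1, 10, 19] -> counters=[0,1,0,0,2,2,1,0,0,0,2,0,0,0,0,0,0,1,2,2,0,0,0,1,0,1,0,2,1,0,0,0,1,0,0,0,0,0,2,0]
Step 8: insert m at [0, 2, 13] -> counters=[1,1,1,0,2,2,1,0,0,0,2,0,0,1,0,0,0,1,2,2,0,0,0,1,0,1,0,2,1,0,0,0,1,0,0,0,0,0,2,0]
Step 9: insert ih at [20, 25, 37] -> counters=[1,1,1,0,2,2,1,0,0,0,2,0,0,1,0,0,0,1,2,2,1,0,0,1,0,2,0,2,1,0,0,0,1,0,0,0,0,1,2,0]
Step 10: insert o at [6, 14, 15] -> counters=[1,1,1,0,2,2,2,0,0,0,2,0,0,1,1,1,0,1,2,2,1,0,0,1,0,2,0,2,1,0,0,0,1,0,0,0,0,1,2,0]
Step 11: insert h at [17, 18, 30] -> counters=[1,1,1,0,2,2,2,0,0,0,2,0,0,1,1,1,0,2,3,2,1,0,0,1,0,2,0,2,1,0,1,0,1,0,0,0,0,1,2,0]
Step 12: insert ih at [20, 25, 37] -> counters=[1,1,1,0,2,2,2,0,0,0,2,0,0,1,1,1,0,2,3,2,2,0,0,1,0,3,0,2,1,0,1,0,1,0,0,0,0,2,2,0]
Step 13: delete h at [17, 18, 30] -> counters=[1,1,1,0,2,2,2,0,0,0,2,0,0,1,1,1,0,1,2,2,2,0,0,1,0,3,0,2,1,0,0,0,1,0,0,0,0,2,2,0]
Step 14: delete z at [1, 10, 19] -> counters=[1,0,1,0,2,2,2,0,0,0,1,0,0,1,1,1,0,1,2,1,2,0,0,1,0,3,0,2,1,0,0,0,1,0,0,0,0,2,2,0]
Step 15: insert ih at [20, 25, 37] -> counters=[1,0,1,0,2,2,2,0,0,0,1,0,0,1,1,1,0,1,2,1,3,0,0,1,0,4,0,2,1,0,0,0,1,0,0,0,0,3,2,0]
Step 16: delete ih at [20, 25, 37] -> counters=[1,0,1,0,2,2,2,0,0,0,1,0,0,1,1,1,0,1,2,1,2,0,0,1,0,3,0,2,1,0,0,0,1,0,0,0,0,2,2,0]
Step 17: delete o at [6, 14, 15] -> counters=[1,0,1,0,2,2,1,0,0,0,1,0,0,1,0,0,0,1,2,1,2,0,0,1,0,3,0,2,1,0,0,0,1,0,0,0,0,2,2,0]
Step 18: delete va at [27, 32, 38] -> counters=[1,0,1,0,2,2,1,0,0,0,1,0,0,1,0,0,0,1,2,1,2,0,0,1,0,3,0,1,1,0,0,0,0,0,0,0,0,2,1,0]
Step 19: insert jkr at [4, 6, 27] -> counters=[1,0,1,0,3,2,2,0,0,0,1,0,0,1,0,0,0,1,2,1,2,0,0,1,0,3,0,2,1,0,0,0,0,0,0,0,0,2,1,0]
Step 20: insert o at [6, 14, 15] -> counters=[1,0,1,0,3,2,3,0,0,0,1,0,0,1,1,1,0,1,2,1,2,0,0,1,0,3,0,2,1,0,0,0,0,0,0,0,0,2,1,0]
Step 21: delete jkr at [4, 6, 27] -> counters=[1,0,1,0,2,2,2,0,0,0,1,0,0,1,1,1,0,1,2,1,2,0,0,1,0,3,0,1,1,0,0,0,0,0,0,0,0,2,1,0]
Step 22: insert h at [17, 18, 30] -> counters=[1,0,1,0,2,2,2,0,0,0,1,0,0,1,1,1,0,2,3,1,2,0,0,1,0,3,0,1,1,0,1,0,0,0,0,0,0,2,1,0]
Step 23: delete ttc at [4, 17, 38] -> counters=[1,0,1,0,1,2,2,0,0,0,1,0,0,1,1,1,0,1,3,1,2,0,0,1,0,3,0,1,1,0,1,0,0,0,0,0,0,2,0,0]
Step 24: insert ih at [20, 25, 37] -> counters=[1,0,1,0,1,2,2,0,0,0,1,0,0,1,1,1,0,1,3,1,3,0,0,1,0,4,0,1,1,0,1,0,0,0,0,0,0,3,0,0]
Query j: check counters[4]=1 counters[33]=0 counters[34]=0 -> no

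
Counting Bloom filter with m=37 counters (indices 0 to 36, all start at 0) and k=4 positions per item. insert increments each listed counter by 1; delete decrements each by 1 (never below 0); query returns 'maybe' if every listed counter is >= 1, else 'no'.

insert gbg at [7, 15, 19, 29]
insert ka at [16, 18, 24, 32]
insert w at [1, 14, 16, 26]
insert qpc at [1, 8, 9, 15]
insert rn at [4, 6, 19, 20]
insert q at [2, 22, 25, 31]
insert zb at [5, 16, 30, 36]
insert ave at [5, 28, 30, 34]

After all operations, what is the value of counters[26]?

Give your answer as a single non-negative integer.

Step 1: insert gbg at [7, 15, 19, 29] -> counters=[0,0,0,0,0,0,0,1,0,0,0,0,0,0,0,1,0,0,0,1,0,0,0,0,0,0,0,0,0,1,0,0,0,0,0,0,0]
Step 2: insert ka at [16, 18, 24, 32] -> counters=[0,0,0,0,0,0,0,1,0,0,0,0,0,0,0,1,1,0,1,1,0,0,0,0,1,0,0,0,0,1,0,0,1,0,0,0,0]
Step 3: insert w at [1, 14, 16, 26] -> counters=[0,1,0,0,0,0,0,1,0,0,0,0,0,0,1,1,2,0,1,1,0,0,0,0,1,0,1,0,0,1,0,0,1,0,0,0,0]
Step 4: insert qpc at [1, 8, 9, 15] -> counters=[0,2,0,0,0,0,0,1,1,1,0,0,0,0,1,2,2,0,1,1,0,0,0,0,1,0,1,0,0,1,0,0,1,0,0,0,0]
Step 5: insert rn at [4, 6, 19, 20] -> counters=[0,2,0,0,1,0,1,1,1,1,0,0,0,0,1,2,2,0,1,2,1,0,0,0,1,0,1,0,0,1,0,0,1,0,0,0,0]
Step 6: insert q at [2, 22, 25, 31] -> counters=[0,2,1,0,1,0,1,1,1,1,0,0,0,0,1,2,2,0,1,2,1,0,1,0,1,1,1,0,0,1,0,1,1,0,0,0,0]
Step 7: insert zb at [5, 16, 30, 36] -> counters=[0,2,1,0,1,1,1,1,1,1,0,0,0,0,1,2,3,0,1,2,1,0,1,0,1,1,1,0,0,1,1,1,1,0,0,0,1]
Step 8: insert ave at [5, 28, 30, 34] -> counters=[0,2,1,0,1,2,1,1,1,1,0,0,0,0,1,2,3,0,1,2,1,0,1,0,1,1,1,0,1,1,2,1,1,0,1,0,1]
Final counters=[0,2,1,0,1,2,1,1,1,1,0,0,0,0,1,2,3,0,1,2,1,0,1,0,1,1,1,0,1,1,2,1,1,0,1,0,1] -> counters[26]=1

Answer: 1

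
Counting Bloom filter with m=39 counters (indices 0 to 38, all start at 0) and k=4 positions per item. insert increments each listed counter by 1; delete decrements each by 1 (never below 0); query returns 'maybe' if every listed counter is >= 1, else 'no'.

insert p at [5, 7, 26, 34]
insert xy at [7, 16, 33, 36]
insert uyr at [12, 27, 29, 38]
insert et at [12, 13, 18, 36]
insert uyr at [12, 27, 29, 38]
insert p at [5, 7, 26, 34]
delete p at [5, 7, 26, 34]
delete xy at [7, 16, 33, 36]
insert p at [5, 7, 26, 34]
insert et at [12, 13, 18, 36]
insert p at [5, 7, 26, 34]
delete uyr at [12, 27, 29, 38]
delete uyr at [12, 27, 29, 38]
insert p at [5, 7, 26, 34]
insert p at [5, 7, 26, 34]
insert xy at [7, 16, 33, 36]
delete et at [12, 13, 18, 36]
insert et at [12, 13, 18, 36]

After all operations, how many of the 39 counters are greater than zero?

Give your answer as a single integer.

Step 1: insert p at [5, 7, 26, 34] -> counters=[0,0,0,0,0,1,0,1,0,0,0,0,0,0,0,0,0,0,0,0,0,0,0,0,0,0,1,0,0,0,0,0,0,0,1,0,0,0,0]
Step 2: insert xy at [7, 16, 33, 36] -> counters=[0,0,0,0,0,1,0,2,0,0,0,0,0,0,0,0,1,0,0,0,0,0,0,0,0,0,1,0,0,0,0,0,0,1,1,0,1,0,0]
Step 3: insert uyr at [12, 27, 29, 38] -> counters=[0,0,0,0,0,1,0,2,0,0,0,0,1,0,0,0,1,0,0,0,0,0,0,0,0,0,1,1,0,1,0,0,0,1,1,0,1,0,1]
Step 4: insert et at [12, 13, 18, 36] -> counters=[0,0,0,0,0,1,0,2,0,0,0,0,2,1,0,0,1,0,1,0,0,0,0,0,0,0,1,1,0,1,0,0,0,1,1,0,2,0,1]
Step 5: insert uyr at [12, 27, 29, 38] -> counters=[0,0,0,0,0,1,0,2,0,0,0,0,3,1,0,0,1,0,1,0,0,0,0,0,0,0,1,2,0,2,0,0,0,1,1,0,2,0,2]
Step 6: insert p at [5, 7, 26, 34] -> counters=[0,0,0,0,0,2,0,3,0,0,0,0,3,1,0,0,1,0,1,0,0,0,0,0,0,0,2,2,0,2,0,0,0,1,2,0,2,0,2]
Step 7: delete p at [5, 7, 26, 34] -> counters=[0,0,0,0,0,1,0,2,0,0,0,0,3,1,0,0,1,0,1,0,0,0,0,0,0,0,1,2,0,2,0,0,0,1,1,0,2,0,2]
Step 8: delete xy at [7, 16, 33, 36] -> counters=[0,0,0,0,0,1,0,1,0,0,0,0,3,1,0,0,0,0,1,0,0,0,0,0,0,0,1,2,0,2,0,0,0,0,1,0,1,0,2]
Step 9: insert p at [5, 7, 26, 34] -> counters=[0,0,0,0,0,2,0,2,0,0,0,0,3,1,0,0,0,0,1,0,0,0,0,0,0,0,2,2,0,2,0,0,0,0,2,0,1,0,2]
Step 10: insert et at [12, 13, 18, 36] -> counters=[0,0,0,0,0,2,0,2,0,0,0,0,4,2,0,0,0,0,2,0,0,0,0,0,0,0,2,2,0,2,0,0,0,0,2,0,2,0,2]
Step 11: insert p at [5, 7, 26, 34] -> counters=[0,0,0,0,0,3,0,3,0,0,0,0,4,2,0,0,0,0,2,0,0,0,0,0,0,0,3,2,0,2,0,0,0,0,3,0,2,0,2]
Step 12: delete uyr at [12, 27, 29, 38] -> counters=[0,0,0,0,0,3,0,3,0,0,0,0,3,2,0,0,0,0,2,0,0,0,0,0,0,0,3,1,0,1,0,0,0,0,3,0,2,0,1]
Step 13: delete uyr at [12, 27, 29, 38] -> counters=[0,0,0,0,0,3,0,3,0,0,0,0,2,2,0,0,0,0,2,0,0,0,0,0,0,0,3,0,0,0,0,0,0,0,3,0,2,0,0]
Step 14: insert p at [5, 7, 26, 34] -> counters=[0,0,0,0,0,4,0,4,0,0,0,0,2,2,0,0,0,0,2,0,0,0,0,0,0,0,4,0,0,0,0,0,0,0,4,0,2,0,0]
Step 15: insert p at [5, 7, 26, 34] -> counters=[0,0,0,0,0,5,0,5,0,0,0,0,2,2,0,0,0,0,2,0,0,0,0,0,0,0,5,0,0,0,0,0,0,0,5,0,2,0,0]
Step 16: insert xy at [7, 16, 33, 36] -> counters=[0,0,0,0,0,5,0,6,0,0,0,0,2,2,0,0,1,0,2,0,0,0,0,0,0,0,5,0,0,0,0,0,0,1,5,0,3,0,0]
Step 17: delete et at [12, 13, 18, 36] -> counters=[0,0,0,0,0,5,0,6,0,0,0,0,1,1,0,0,1,0,1,0,0,0,0,0,0,0,5,0,0,0,0,0,0,1,5,0,2,0,0]
Step 18: insert et at [12, 13, 18, 36] -> counters=[0,0,0,0,0,5,0,6,0,0,0,0,2,2,0,0,1,0,2,0,0,0,0,0,0,0,5,0,0,0,0,0,0,1,5,0,3,0,0]
Final counters=[0,0,0,0,0,5,0,6,0,0,0,0,2,2,0,0,1,0,2,0,0,0,0,0,0,0,5,0,0,0,0,0,0,1,5,0,3,0,0] -> 10 nonzero

Answer: 10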